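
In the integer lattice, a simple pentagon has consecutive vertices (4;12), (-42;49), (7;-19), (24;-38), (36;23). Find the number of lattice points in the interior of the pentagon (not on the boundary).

The shoelace formula gives twice the area as |[4·49 − (-42)·12] + [(-42)·(-19) − 7·49] + [7·(-38) − 24·(-19)] + [24·23 − 36·(-38)] + [36·12 − 4·23]| = 3605, so the area is 3605/2.
Along each edge there are gcd(|Δx|,|Δy|)+1 lattice points, so counting each shared vertex once the boundary has gcd(46,37) + gcd(49,68) + gcd(17,19) + gcd(12,61) + gcd(32,11) = 1+1+1+1+1 = 5.
Pick's theorem gives I = A − B/2 + 1 = 3605/2 − 5/2 + 1 = 1801.

1801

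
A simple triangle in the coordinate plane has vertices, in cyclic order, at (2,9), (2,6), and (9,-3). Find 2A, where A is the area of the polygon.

Using the shoelace formula, 2A = |(2·6 − 2·9) + (2·(-3) − 9·6) + (9·9 − 2·(-3))| = 21, so the area is 10.5.

21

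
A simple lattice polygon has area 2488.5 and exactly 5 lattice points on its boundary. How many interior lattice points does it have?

From Pick's theorem, I = A − B/2 + 1 = 2488.5 − 5/2 + 1 = 2487.

2487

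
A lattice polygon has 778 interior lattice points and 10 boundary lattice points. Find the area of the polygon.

Pick's theorem states A = I + B/2 − 1, so A = 778 + 10/2 − 1 = 782.

782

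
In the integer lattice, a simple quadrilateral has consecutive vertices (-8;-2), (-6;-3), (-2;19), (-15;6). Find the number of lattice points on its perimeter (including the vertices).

Summing gcd(|Δx|,|Δy|) over the edges gives the boundary count: gcd(2,1) + gcd(4,22) + gcd(13,13) + gcd(7,8) = 1+2+13+1 = 17.

17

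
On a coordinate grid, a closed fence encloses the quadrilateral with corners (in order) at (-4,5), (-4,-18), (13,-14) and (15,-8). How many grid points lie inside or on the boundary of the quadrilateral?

By the shoelace formula, twice the signed area is |((-4)·(-18) − (-4)·5) + ((-4)·(-14) − 13·(-18)) + (13·(-8) − 15·(-14)) + (15·5 − (-4)·(-8))| = 531, so the area is 531/2.
Along each edge there are gcd(|Δx|,|Δy|)+1 lattice points, so counting each shared vertex once the boundary has gcd(0,23) + gcd(17,4) + gcd(2,6) + gcd(19,13) = 23+1+2+1 = 27.
Pick's theorem gives I = A − B/2 + 1 = 531/2 − 27/2 + 1 = 253, so the closed region contains I + B = 253 + 27 = 280 lattice points.

280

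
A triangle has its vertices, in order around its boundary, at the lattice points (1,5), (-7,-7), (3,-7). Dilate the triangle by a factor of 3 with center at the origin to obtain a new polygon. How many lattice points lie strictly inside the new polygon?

517

By the shoelace formula, twice the signed area is |[1·(-7) − (-7)·5] + [(-7)·(-7) − 3·(-7)] + [3·5 − 1·(-7)]| = 120, so the area is 60.
The number of boundary lattice points is Σ gcd(|Δx|,|Δy|) = gcd(8,12) + gcd(10,0) + gcd(2,12) = 4+10+2 = 16.
Scaling by 3 multiplies the area by 3² = 9 (so the new area is 540) and multiplies the boundary lattice-point count by 3, giving 48.
By Pick's theorem, the interior count of the dilated polygon is 540 − 48/2 + 1 = 517.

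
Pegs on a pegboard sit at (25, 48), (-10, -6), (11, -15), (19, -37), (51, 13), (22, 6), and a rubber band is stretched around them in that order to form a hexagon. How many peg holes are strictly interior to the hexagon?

By the shoelace formula, twice the signed area is |(25·(-6) − (-10)·48) + ((-10)·(-15) − 11·(-6)) + (11·(-37) − 19·(-15)) + (19·13 − 51·(-37)) + (51·6 − 22·13) + (22·48 − 25·6)| = 3484, so the area is 1742.
Along each edge there are gcd(|Δx|,|Δy|)+1 lattice points, so counting each shared vertex once the boundary has gcd(35,54) + gcd(21,9) + gcd(8,22) + gcd(32,50) + gcd(29,7) + gcd(3,42) = 1+3+2+2+1+3 = 12.
By Pick's theorem A = I + B/2 − 1, so I = 1742 − 12/2 + 1 = 1737.

1737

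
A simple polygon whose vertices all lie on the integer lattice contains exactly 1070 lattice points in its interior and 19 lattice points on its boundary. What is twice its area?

2157

Pick's theorem states A = I + B/2 − 1, so A = 1070 + 19/2 − 1 = 2157/2.
Hence 2A = 2157.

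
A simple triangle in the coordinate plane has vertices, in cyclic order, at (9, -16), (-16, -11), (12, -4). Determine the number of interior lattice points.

By the shoelace formula, twice the signed area is |[9·(-11) − (-16)·(-16)] + [(-16)·(-4) − 12·(-11)] + [12·(-16) − 9·(-4)]| = 315, so the area is 157.5.
The number of boundary lattice points is Σ gcd(|Δx|,|Δy|) = gcd(25,5) + gcd(28,7) + gcd(3,12) = 5+7+3 = 15.
Pick's theorem gives I = A − B/2 + 1 = 157.5 − 15/2 + 1 = 151.

151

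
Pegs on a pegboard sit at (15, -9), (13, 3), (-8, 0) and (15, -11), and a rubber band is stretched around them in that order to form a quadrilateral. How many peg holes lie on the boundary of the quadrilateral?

8

Summing gcd(|Δx|,|Δy|) over the edges gives the boundary count: gcd(2,12) + gcd(21,3) + gcd(23,11) + gcd(0,2) = 2+3+1+2 = 8.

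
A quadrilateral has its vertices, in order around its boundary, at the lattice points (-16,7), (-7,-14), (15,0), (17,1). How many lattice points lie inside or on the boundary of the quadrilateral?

322

Using the shoelace formula, 2A = |((-16)·(-14) − (-7)·7) + ((-7)·0 − 15·(-14)) + (15·1 − 17·0) + (17·7 − (-16)·1)| = 633, so the area is 316.5.
Along each edge there are gcd(|Δx|,|Δy|)+1 lattice points, so counting each shared vertex once the boundary has gcd(9,21) + gcd(22,14) + gcd(2,1) + gcd(33,6) = 3+2+1+3 = 9.
Pick's theorem gives I = A − B/2 + 1 = 316.5 − 9/2 + 1 = 313, so the closed region contains I + B = 313 + 9 = 322 lattice points.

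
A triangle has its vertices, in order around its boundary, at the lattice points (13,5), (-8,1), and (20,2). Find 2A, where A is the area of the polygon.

The shoelace formula gives twice the area as |(13·1 − (-8)·5) + ((-8)·2 − 20·1) + (20·5 − 13·2)| = 91, so the area is 91/2.

91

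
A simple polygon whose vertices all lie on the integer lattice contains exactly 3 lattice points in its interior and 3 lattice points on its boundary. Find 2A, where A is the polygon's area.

Pick's theorem states A = I + B/2 − 1, so A = 3 + 3/2 − 1 = 7/2.
Hence 2A = 7.

7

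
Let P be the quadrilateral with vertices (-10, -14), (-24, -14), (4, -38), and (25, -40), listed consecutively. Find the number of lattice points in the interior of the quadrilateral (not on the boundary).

397

Using the shoelace formula, 2A = |((-10)·(-14) − (-24)·(-14)) + ((-24)·(-38) − 4·(-14)) + (4·(-40) − 25·(-38)) + (25·(-14) − (-10)·(-40))| = 812, so the area is 406.
Along each edge there are gcd(|Δx|,|Δy|)+1 lattice points, so counting each shared vertex once the boundary has gcd(14,0) + gcd(28,24) + gcd(21,2) + gcd(35,26) = 14+4+1+1 = 20.
By Pick's theorem A = I + B/2 − 1, so I = 406 − 20/2 + 1 = 397.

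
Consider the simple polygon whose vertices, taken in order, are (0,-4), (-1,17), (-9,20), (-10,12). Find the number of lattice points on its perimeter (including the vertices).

5

Along each edge there are gcd(|Δx|,|Δy|)+1 lattice points, so counting each shared vertex once the boundary has gcd(1,21) + gcd(8,3) + gcd(1,8) + gcd(10,16) = 1+1+1+2 = 5.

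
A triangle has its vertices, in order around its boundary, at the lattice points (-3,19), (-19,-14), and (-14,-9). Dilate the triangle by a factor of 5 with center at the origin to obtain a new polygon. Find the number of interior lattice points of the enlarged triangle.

The shoelace formula gives twice the area as |((-3)·(-14) − (-19)·19) + ((-19)·(-9) − (-14)·(-14)) + ((-14)·19 − (-3)·(-9))| = 85, so the area is 85/2.
Summing gcd(|Δx|,|Δy|) over the edges gives the boundary count: gcd(16,33) + gcd(5,5) + gcd(11,28) = 1+5+1 = 7.
Scaling by 5 multiplies the area by 5² = 25 (so the new area is 1062.5) and multiplies the boundary lattice-point count by 5, giving 35.
By Pick's theorem, the interior count of the dilated polygon is 1062.5 − 35/2 + 1 = 1046.

1046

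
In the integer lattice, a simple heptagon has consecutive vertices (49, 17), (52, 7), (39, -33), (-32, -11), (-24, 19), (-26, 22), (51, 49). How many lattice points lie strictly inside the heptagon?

4422

Using the shoelace formula, 2A = |[49·7 − 52·17] + [52·(-33) − 39·7] + [39·(-11) − (-32)·(-33)] + [(-32)·19 − (-24)·(-11)] + [(-24)·22 − (-26)·19] + [(-26)·49 − 51·22] + [51·17 − 49·49]| = 8851, so the area is 4425.5.
Summing gcd(|Δx|,|Δy|) over the edges gives the boundary count: gcd(3,10) + gcd(13,40) + gcd(71,22) + gcd(8,30) + gcd(2,3) + gcd(77,27) + gcd(2,32) = 1+1+1+2+1+1+2 = 9.
By Pick's theorem A = I + B/2 − 1, so I = 4425.5 − 9/2 + 1 = 4422.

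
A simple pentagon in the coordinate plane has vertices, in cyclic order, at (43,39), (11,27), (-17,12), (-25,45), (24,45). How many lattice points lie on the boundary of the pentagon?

56

Along each edge there are gcd(|Δx|,|Δy|)+1 lattice points, so counting each shared vertex once the boundary has gcd(32,12) + gcd(28,15) + gcd(8,33) + gcd(49,0) + gcd(19,6) = 4+1+1+49+1 = 56.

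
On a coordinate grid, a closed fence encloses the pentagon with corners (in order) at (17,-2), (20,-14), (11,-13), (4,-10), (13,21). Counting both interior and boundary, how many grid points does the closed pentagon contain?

270

The shoelace formula gives twice the area as |(17·(-14) − 20·(-2)) + (20·(-13) − 11·(-14)) + (11·(-10) − 4·(-13)) + (4·21 − 13·(-10)) + (13·(-2) − 17·21)| = 531, so the area is 265.5.
Summing gcd(|Δx|,|Δy|) over the edges gives the boundary count: gcd(3,12) + gcd(9,1) + gcd(7,3) + gcd(9,31) + gcd(4,23) = 3+1+1+1+1 = 7.
Pick's theorem gives I = A − B/2 + 1 = 265.5 − 7/2 + 1 = 263, so the closed region contains I + B = 263 + 7 = 270 lattice points.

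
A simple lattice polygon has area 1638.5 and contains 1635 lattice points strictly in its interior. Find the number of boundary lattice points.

Pick's theorem gives A = I + B/2 − 1, so B = 2(A − I + 1) = 2(1638.5 − 1635 + 1) = 9.

9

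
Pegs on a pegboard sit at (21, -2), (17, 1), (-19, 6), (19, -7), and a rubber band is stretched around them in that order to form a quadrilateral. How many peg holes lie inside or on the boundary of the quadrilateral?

By the shoelace formula, twice the signed area is |[21·1 − 17·(-2)] + [17·6 − (-19)·1] + [(-19)·(-7) − 19·6] + [19·(-2) − 21·(-7)]| = 304, so the area is 152.
Summing gcd(|Δx|,|Δy|) over the edges gives the boundary count: gcd(4,3) + gcd(36,5) + gcd(38,13) + gcd(2,5) = 1+1+1+1 = 4.
Pick's theorem gives I = A − B/2 + 1 = 152 − 4/2 + 1 = 151, so the closed region contains I + B = 151 + 4 = 155 lattice points.

155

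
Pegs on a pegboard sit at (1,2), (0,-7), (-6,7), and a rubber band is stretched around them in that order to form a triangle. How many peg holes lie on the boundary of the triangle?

4

Along each edge there are gcd(|Δx|,|Δy|)+1 lattice points, so counting each shared vertex once the boundary has gcd(1,9) + gcd(6,14) + gcd(7,5) = 1+2+1 = 4.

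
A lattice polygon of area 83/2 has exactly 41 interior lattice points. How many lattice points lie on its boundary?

Pick's theorem gives A = I + B/2 − 1, so B = 2(A − I + 1) = 2(83/2 − 41 + 1) = 3.

3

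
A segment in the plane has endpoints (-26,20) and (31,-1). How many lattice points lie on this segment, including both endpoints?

4

The number of lattice points on a segment between lattice points is gcd(|Δx|,|Δy|) + 1 = gcd(57,21) + 1 = 3 + 1 = 4.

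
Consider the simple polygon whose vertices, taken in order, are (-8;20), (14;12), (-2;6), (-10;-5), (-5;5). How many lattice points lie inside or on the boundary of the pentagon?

Using the shoelace formula, 2A = |[(-8)·12 − 14·20] + [14·6 − (-2)·12] + [(-2)·(-5) − (-10)·6] + [(-10)·5 − (-5)·(-5)] + [(-5)·20 − (-8)·5]| = 333, so the area is 166.5.
The number of boundary lattice points is Σ gcd(|Δx|,|Δy|) = gcd(22,8) + gcd(16,6) + gcd(8,11) + gcd(5,10) + gcd(3,15) = 2+2+1+5+3 = 13.
Pick's theorem gives I = A − B/2 + 1 = 166.5 − 13/2 + 1 = 161, so the closed region contains I + B = 161 + 13 = 174 lattice points.

174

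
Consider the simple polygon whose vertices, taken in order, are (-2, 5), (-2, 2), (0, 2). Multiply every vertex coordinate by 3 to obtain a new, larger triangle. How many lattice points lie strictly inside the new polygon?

Using the shoelace formula, 2A = |[(-2)·2 − (-2)·5] + [(-2)·2 − 0·2] + [0·5 − (-2)·2]| = 6, so the area is 3.
Along each edge there are gcd(|Δx|,|Δy|)+1 lattice points, so counting each shared vertex once the boundary has gcd(0,3) + gcd(2,0) + gcd(2,3) = 3+2+1 = 6.
Scaling by 3 multiplies the area by 3² = 9 (so the new area is 27) and multiplies the boundary lattice-point count by 3, giving 18.
By Pick's theorem, the interior count of the dilated polygon is 27 − 18/2 + 1 = 19.

19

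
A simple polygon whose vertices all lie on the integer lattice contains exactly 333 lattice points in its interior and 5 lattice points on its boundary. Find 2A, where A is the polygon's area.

669

By Pick's theorem, A = I + B/2 − 1 = 333 + 5/2 − 1 = 669/2.
Hence 2A = 669.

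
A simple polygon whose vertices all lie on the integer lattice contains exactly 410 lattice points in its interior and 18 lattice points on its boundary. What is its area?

418

Pick's theorem states A = I + B/2 − 1, so A = 410 + 18/2 − 1 = 418.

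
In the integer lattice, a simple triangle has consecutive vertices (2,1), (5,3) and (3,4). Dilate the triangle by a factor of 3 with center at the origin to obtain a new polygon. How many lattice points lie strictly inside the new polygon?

28

Using the shoelace formula, 2A = |[2·3 − 5·1] + [5·4 − 3·3] + [3·1 − 2·4]| = 7, so the area is 3.5.
Along each edge there are gcd(|Δx|,|Δy|)+1 lattice points, so counting each shared vertex once the boundary has gcd(3,2) + gcd(2,1) + gcd(1,3) = 1+1+1 = 3.
Scaling by 3 multiplies the area by 3² = 9 (so the new area is 63/2) and multiplies the boundary lattice-point count by 3, giving 9.
By Pick's theorem, the interior count of the dilated polygon is 63/2 − 9/2 + 1 = 28.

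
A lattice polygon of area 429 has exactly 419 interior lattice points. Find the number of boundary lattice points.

22

Pick's theorem gives A = I + B/2 − 1, so B = 2(A − I + 1) = 2(429 − 419 + 1) = 22.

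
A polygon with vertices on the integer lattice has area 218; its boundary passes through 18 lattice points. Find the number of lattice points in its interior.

210

From Pick's theorem, I = A − B/2 + 1 = 218 − 18/2 + 1 = 210.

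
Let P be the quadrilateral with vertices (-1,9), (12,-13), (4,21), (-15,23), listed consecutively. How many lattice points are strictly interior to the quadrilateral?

By the shoelace formula, twice the signed area is |((-1)·(-13) − 12·9) + (12·21 − 4·(-13)) + (4·23 − (-15)·21) + ((-15)·9 − (-1)·23)| = 504, so the area is 252.
The number of boundary lattice points is Σ gcd(|Δx|,|Δy|) = gcd(13,22) + gcd(8,34) + gcd(19,2) + gcd(14,14) = 1+2+1+14 = 18.
Pick's theorem gives I = A − B/2 + 1 = 252 − 18/2 + 1 = 244.

244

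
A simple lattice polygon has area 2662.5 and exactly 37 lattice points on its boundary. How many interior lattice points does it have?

From Pick's theorem, I = A − B/2 + 1 = 2662.5 − 37/2 + 1 = 2645.

2645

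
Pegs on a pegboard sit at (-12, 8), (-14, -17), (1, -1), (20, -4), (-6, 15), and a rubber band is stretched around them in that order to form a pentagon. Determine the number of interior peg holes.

The shoelace formula gives twice the area as |[(-12)·(-17) − (-14)·8] + [(-14)·(-1) − 1·(-17)] + [1·(-4) − 20·(-1)] + [20·15 − (-6)·(-4)] + [(-6)·8 − (-12)·15]| = 771, so the area is 771/2.
Along each edge there are gcd(|Δx|,|Δy|)+1 lattice points, so counting each shared vertex once the boundary has gcd(2,25) + gcd(15,16) + gcd(19,3) + gcd(26,19) + gcd(6,7) = 1+1+1+1+1 = 5.
By Pick's theorem A = I + B/2 − 1, so I = 771/2 − 5/2 + 1 = 384.

384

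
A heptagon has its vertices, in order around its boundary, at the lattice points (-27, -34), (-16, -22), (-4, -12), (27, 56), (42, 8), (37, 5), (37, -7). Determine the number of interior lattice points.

1920

The shoelace formula gives twice the area as |[(-27)·(-22) − (-16)·(-34)] + [(-16)·(-12) − (-4)·(-22)] + [(-4)·56 − 27·(-12)] + [27·8 − 42·56] + [42·5 − 37·8] + [37·(-7) − 37·5] + [37·(-34) − (-27)·(-7)]| = 3859, so the area is 1929.5.
Summing gcd(|Δx|,|Δy|) over the edges gives the boundary count: gcd(11,12) + gcd(12,10) + gcd(31,68) + gcd(15,48) + gcd(5,3) + gcd(0,12) + gcd(64,27) = 1+2+1+3+1+12+1 = 21.
Pick's theorem gives I = A − B/2 + 1 = 1929.5 − 21/2 + 1 = 1920.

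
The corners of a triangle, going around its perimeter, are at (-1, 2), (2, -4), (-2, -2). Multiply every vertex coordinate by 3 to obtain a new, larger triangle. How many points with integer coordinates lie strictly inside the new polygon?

Using the shoelace formula, 2A = |((-1)·(-4) − 2·2) + (2·(-2) − (-2)·(-4)) + ((-2)·2 − (-1)·(-2))| = 18, so the area is 9.
Summing gcd(|Δx|,|Δy|) over the edges gives the boundary count: gcd(3,6) + gcd(4,2) + gcd(1,4) = 3+2+1 = 6.
Scaling by 3 multiplies the area by 3² = 9 (so the new area is 81) and multiplies the boundary lattice-point count by 3, giving 18.
By Pick's theorem, the interior count of the dilated polygon is 81 − 18/2 + 1 = 73.

73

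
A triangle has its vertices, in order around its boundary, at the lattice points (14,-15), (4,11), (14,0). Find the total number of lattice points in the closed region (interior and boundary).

By the shoelace formula, twice the signed area is |[14·11 − 4·(-15)] + [4·0 − 14·11] + [14·(-15) − 14·0]| = 150, so the area is 75.
The number of boundary lattice points is Σ gcd(|Δx|,|Δy|) = gcd(10,26) + gcd(10,11) + gcd(0,15) = 2+1+15 = 18.
Pick's theorem gives I = A − B/2 + 1 = 75 − 18/2 + 1 = 67, so the closed region contains I + B = 67 + 18 = 85 lattice points.

85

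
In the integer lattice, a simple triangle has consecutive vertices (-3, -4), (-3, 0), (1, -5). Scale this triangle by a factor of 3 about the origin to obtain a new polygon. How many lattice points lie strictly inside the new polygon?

Using the shoelace formula, 2A = |((-3)·0 − (-3)·(-4)) + ((-3)·(-5) − 1·0) + (1·(-4) − (-3)·(-5))| = 16, so the area is 8.
Along each edge there are gcd(|Δx|,|Δy|)+1 lattice points, so counting each shared vertex once the boundary has gcd(0,4) + gcd(4,5) + gcd(4,1) = 4+1+1 = 6.
Scaling by 3 multiplies the area by 3² = 9 (so the new area is 72) and multiplies the boundary lattice-point count by 3, giving 18.
By Pick's theorem, the interior count of the dilated polygon is 72 − 18/2 + 1 = 64.

64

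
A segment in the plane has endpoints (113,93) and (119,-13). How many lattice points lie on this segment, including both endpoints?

3

The number of lattice points on a segment between lattice points is gcd(|Δx|,|Δy|) + 1 = gcd(6,106) + 1 = 2 + 1 = 3.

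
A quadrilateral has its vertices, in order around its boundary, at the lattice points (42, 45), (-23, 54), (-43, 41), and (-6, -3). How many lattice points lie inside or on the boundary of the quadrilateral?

By the shoelace formula, twice the signed area is |(42·54 − (-23)·45) + ((-23)·41 − (-43)·54) + ((-43)·(-3) − (-6)·41) + ((-6)·45 − 42·(-3))| = 4913, so the area is 2456.5.
Summing gcd(|Δx|,|Δy|) over the edges gives the boundary count: gcd(65,9) + gcd(20,13) + gcd(37,44) + gcd(48,48) = 1+1+1+48 = 51.
Pick's theorem gives I = A − B/2 + 1 = 2456.5 − 51/2 + 1 = 2432, so the closed region contains I + B = 2432 + 51 = 2483 lattice points.

2483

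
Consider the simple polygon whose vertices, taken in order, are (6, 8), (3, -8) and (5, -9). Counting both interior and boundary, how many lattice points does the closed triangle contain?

20

By the shoelace formula, twice the signed area is |[6·(-8) − 3·8] + [3·(-9) − 5·(-8)] + [5·8 − 6·(-9)]| = 35, so the area is 35/2.
Summing gcd(|Δx|,|Δy|) over the edges gives the boundary count: gcd(3,16) + gcd(2,1) + gcd(1,17) = 1+1+1 = 3.
Pick's theorem gives I = A − B/2 + 1 = 35/2 − 3/2 + 1 = 17, so the closed region contains I + B = 17 + 3 = 20 lattice points.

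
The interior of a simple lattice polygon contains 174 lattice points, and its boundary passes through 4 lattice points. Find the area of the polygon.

By Pick's theorem, A = I + B/2 − 1 = 174 + 4/2 − 1 = 175.

175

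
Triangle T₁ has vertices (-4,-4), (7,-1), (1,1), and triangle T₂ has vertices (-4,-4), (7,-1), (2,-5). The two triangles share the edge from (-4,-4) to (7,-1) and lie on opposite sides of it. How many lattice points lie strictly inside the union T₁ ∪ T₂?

The union is the simple quadrilateral with vertices (-4,-4), (1,1), (7,-1), (2,-5) in order.
Using the shoelace formula, 2A = |[(-4)·1 − 1·(-4)] + [1·(-1) − 7·1] + [7·(-5) − 2·(-1)] + [2·(-4) − (-4)·(-5)]| = 69, so the area is 69/2.
Along each edge there are gcd(|Δx|,|Δy|)+1 lattice points, so counting each shared vertex once the boundary has gcd(5,5) + gcd(6,2) + gcd(5,4) + gcd(6,1) = 5+2+1+1 = 9.
By Pick's theorem I = A − B/2 + 1 = 69/2 − 9/2 + 1 = 31.

31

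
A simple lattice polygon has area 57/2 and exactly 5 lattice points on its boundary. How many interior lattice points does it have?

27

From Pick's theorem, I = A − B/2 + 1 = 57/2 − 5/2 + 1 = 27.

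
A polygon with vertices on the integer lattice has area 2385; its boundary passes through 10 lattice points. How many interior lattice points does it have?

From Pick's theorem, I = A − B/2 + 1 = 2385 − 10/2 + 1 = 2381.

2381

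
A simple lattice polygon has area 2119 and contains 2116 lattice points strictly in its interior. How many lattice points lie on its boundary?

8

Pick's theorem gives A = I + B/2 − 1, so B = 2(A − I + 1) = 2(2119 − 2116 + 1) = 8.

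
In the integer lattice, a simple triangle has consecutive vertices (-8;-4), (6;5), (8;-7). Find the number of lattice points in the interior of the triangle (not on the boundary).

92

The shoelace formula gives twice the area as |[(-8)·5 − 6·(-4)] + [6·(-7) − 8·5] + [8·(-4) − (-8)·(-7)]| = 186, so the area is 93.
Along each edge there are gcd(|Δx|,|Δy|)+1 lattice points, so counting each shared vertex once the boundary has gcd(14,9) + gcd(2,12) + gcd(16,3) = 1+2+1 = 4.
Pick's theorem gives I = A − B/2 + 1 = 93 − 4/2 + 1 = 92.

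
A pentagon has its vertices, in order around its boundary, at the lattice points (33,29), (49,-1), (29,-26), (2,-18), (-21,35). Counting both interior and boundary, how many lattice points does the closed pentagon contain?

Using the shoelace formula, 2A = |[33·(-1) − 49·29] + [49·(-26) − 29·(-1)] + [29·(-18) − 2·(-26)] + [2·35 − (-21)·(-18)] + [(-21)·29 − 33·35]| = 5241, so the area is 2620.5.
The number of boundary lattice points is Σ gcd(|Δx|,|Δy|) = gcd(16,30) + gcd(20,25) + gcd(27,8) + gcd(23,53) + gcd(54,6) = 2+5+1+1+6 = 15.
Pick's theorem gives I = A − B/2 + 1 = 2620.5 − 15/2 + 1 = 2614, so the closed region contains I + B = 2614 + 15 = 2629 lattice points.

2629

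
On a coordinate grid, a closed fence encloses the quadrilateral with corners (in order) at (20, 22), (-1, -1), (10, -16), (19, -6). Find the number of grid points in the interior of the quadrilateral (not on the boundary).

404

By the shoelace formula, twice the signed area is |[20·(-1) − (-1)·22] + [(-1)·(-16) − 10·(-1)] + [10·(-6) − 19·(-16)] + [19·22 − 20·(-6)]| = 810, so the area is 405.
Summing gcd(|Δx|,|Δy|) over the edges gives the boundary count: gcd(21,23) + gcd(11,15) + gcd(9,10) + gcd(1,28) = 1+1+1+1 = 4.
Pick's theorem gives I = A − B/2 + 1 = 405 − 4/2 + 1 = 404.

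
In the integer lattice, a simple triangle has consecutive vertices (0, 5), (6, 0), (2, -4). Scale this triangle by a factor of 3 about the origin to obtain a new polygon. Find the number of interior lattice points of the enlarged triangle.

190

Using the shoelace formula, 2A = |[0·0 − 6·5] + [6·(-4) − 2·0] + [2·5 − 0·(-4)]| = 44, so the area is 22.
Along each edge there are gcd(|Δx|,|Δy|)+1 lattice points, so counting each shared vertex once the boundary has gcd(6,5) + gcd(4,4) + gcd(2,9) = 1+4+1 = 6.
Scaling by 3 multiplies the area by 3² = 9 (so the new area is 198) and multiplies the boundary lattice-point count by 3, giving 18.
By Pick's theorem, the interior count of the dilated polygon is 198 − 18/2 + 1 = 190.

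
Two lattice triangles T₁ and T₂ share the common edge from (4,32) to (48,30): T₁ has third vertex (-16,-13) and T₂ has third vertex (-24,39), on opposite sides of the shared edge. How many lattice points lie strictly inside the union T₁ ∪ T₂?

The union is the simple quadrilateral with vertices (4,32), (-16,-13), (48,30), (-24,39) in order.
Using the shoelace formula, 2A = |[4·(-13) − (-16)·32] + [(-16)·30 − 48·(-13)] + [48·39 − (-24)·30] + [(-24)·32 − 4·39]| = 2272, so the area is 1136.
The number of boundary lattice points is Σ gcd(|Δx|,|Δy|) = gcd(20,45) + gcd(64,43) + gcd(72,9) + gcd(28,7) = 5+1+9+7 = 22.
By Pick's theorem I = A − B/2 + 1 = 1136 − 22/2 + 1 = 1126.

1126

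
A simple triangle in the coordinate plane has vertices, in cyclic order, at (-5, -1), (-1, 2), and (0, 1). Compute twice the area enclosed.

Using the shoelace formula, 2A = |[(-5)·2 − (-1)·(-1)] + [(-1)·1 − 0·2] + [0·(-1) − (-5)·1]| = 7, so the area is 3.5.

7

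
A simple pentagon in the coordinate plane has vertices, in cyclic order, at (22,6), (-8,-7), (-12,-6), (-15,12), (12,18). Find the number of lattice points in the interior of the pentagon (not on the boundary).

553

Using the shoelace formula, 2A = |(22·(-7) − (-8)·6) + ((-8)·(-6) − (-12)·(-7)) + ((-12)·12 − (-15)·(-6)) + ((-15)·18 − 12·12) + (12·6 − 22·18)| = 1114, so the area is 557.
Along each edge there are gcd(|Δx|,|Δy|)+1 lattice points, so counting each shared vertex once the boundary has gcd(30,13) + gcd(4,1) + gcd(3,18) + gcd(27,6) + gcd(10,12) = 1+1+3+3+2 = 10.
By Pick's theorem A = I + B/2 − 1, so I = 557 − 10/2 + 1 = 553.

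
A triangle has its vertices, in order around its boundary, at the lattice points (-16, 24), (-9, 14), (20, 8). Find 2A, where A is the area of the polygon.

The shoelace formula gives twice the area as |((-16)·14 − (-9)·24) + ((-9)·8 − 20·14) + (20·24 − (-16)·8)| = 248, so the area is 124.

248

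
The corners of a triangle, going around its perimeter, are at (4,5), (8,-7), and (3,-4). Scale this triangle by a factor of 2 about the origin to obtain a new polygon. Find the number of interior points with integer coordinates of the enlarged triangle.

91

By the shoelace formula, twice the signed area is |[4·(-7) − 8·5] + [8·(-4) − 3·(-7)] + [3·5 − 4·(-4)]| = 48, so the area is 24.
Along each edge there are gcd(|Δx|,|Δy|)+1 lattice points, so counting each shared vertex once the boundary has gcd(4,12) + gcd(5,3) + gcd(1,9) = 4+1+1 = 6.
Scaling by 2 multiplies the area by 2² = 4 (so the new area is 96) and multiplies the boundary lattice-point count by 2, giving 12.
By Pick's theorem, the interior count of the dilated polygon is 96 − 12/2 + 1 = 91.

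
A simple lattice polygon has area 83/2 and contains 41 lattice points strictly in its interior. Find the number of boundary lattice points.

Pick's theorem gives A = I + B/2 − 1, so B = 2(A − I + 1) = 2(83/2 − 41 + 1) = 3.

3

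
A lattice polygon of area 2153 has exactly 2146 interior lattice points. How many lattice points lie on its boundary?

16

Pick's theorem gives A = I + B/2 − 1, so B = 2(A − I + 1) = 2(2153 − 2146 + 1) = 16.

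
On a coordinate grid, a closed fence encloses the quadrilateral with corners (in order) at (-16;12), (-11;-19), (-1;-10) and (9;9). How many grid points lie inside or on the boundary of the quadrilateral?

433

By the shoelace formula, twice the signed area is |[(-16)·(-19) − (-11)·12] + [(-11)·(-10) − (-1)·(-19)] + [(-1)·9 − 9·(-10)] + [9·12 − (-16)·9]| = 860, so the area is 430.
Along each edge there are gcd(|Δx|,|Δy|)+1 lattice points, so counting each shared vertex once the boundary has gcd(5,31) + gcd(10,9) + gcd(10,19) + gcd(25,3) = 1+1+1+1 = 4.
Pick's theorem gives I = A − B/2 + 1 = 430 − 4/2 + 1 = 429, so the closed region contains I + B = 429 + 4 = 433 lattice points.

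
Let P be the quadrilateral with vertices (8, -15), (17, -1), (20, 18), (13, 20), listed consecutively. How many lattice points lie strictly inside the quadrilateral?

By the shoelace formula, twice the signed area is |(8·(-1) − 17·(-15)) + (17·18 − 20·(-1)) + (20·20 − 13·18) + (13·(-15) − 8·20)| = 384, so the area is 192.
Along each edge there are gcd(|Δx|,|Δy|)+1 lattice points, so counting each shared vertex once the boundary has gcd(9,14) + gcd(3,19) + gcd(7,2) + gcd(5,35) = 1+1+1+5 = 8.
Pick's theorem gives I = A − B/2 + 1 = 192 − 8/2 + 1 = 189.

189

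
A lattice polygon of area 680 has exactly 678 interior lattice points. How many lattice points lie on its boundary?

Pick's theorem gives A = I + B/2 − 1, so B = 2(A − I + 1) = 2(680 − 678 + 1) = 6.

6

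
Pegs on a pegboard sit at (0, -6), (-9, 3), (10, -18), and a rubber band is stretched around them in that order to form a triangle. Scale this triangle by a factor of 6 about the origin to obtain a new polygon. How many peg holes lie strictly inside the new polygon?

289

The shoelace formula gives twice the area as |[0·3 − (-9)·(-6)] + [(-9)·(-18) − 10·3] + [10·(-6) − 0·(-18)]| = 18, so the area is 9.
Summing gcd(|Δx|,|Δy|) over the edges gives the boundary count: gcd(9,9) + gcd(19,21) + gcd(10,12) = 9+1+2 = 12.
Scaling by 6 multiplies the area by 6² = 36 (so the new area is 324) and multiplies the boundary lattice-point count by 6, giving 72.
By Pick's theorem, the interior count of the dilated polygon is 324 − 72/2 + 1 = 289.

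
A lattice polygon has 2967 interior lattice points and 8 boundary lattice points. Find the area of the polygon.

2970

Pick's theorem states A = I + B/2 − 1, so A = 2967 + 8/2 − 1 = 2970.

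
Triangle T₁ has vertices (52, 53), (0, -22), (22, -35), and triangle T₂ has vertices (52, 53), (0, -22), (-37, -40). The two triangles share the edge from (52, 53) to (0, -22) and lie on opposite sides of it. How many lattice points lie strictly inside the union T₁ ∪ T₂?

2081

The union is the simple quadrilateral with vertices (52, 53), (22, -35), (0, -22), (-37, -40) in order.
Using the shoelace formula, 2A = |(52·(-35) − 22·53) + (22·(-22) − 0·(-35)) + (0·(-40) − (-37)·(-22)) + ((-37)·53 − 52·(-40))| = 4165, so the area is 2082.5.
Summing gcd(|Δx|,|Δy|) over the edges gives the boundary count: gcd(30,88) + gcd(22,13) + gcd(37,18) + gcd(89,93) = 2+1+1+1 = 5.
By Pick's theorem I = A − B/2 + 1 = 2082.5 − 5/2 + 1 = 2081.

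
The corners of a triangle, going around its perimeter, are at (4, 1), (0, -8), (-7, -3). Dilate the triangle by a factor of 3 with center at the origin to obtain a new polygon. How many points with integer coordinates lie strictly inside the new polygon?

370

The shoelace formula gives twice the area as |[4·(-8) − 0·1] + [0·(-3) − (-7)·(-8)] + [(-7)·1 − 4·(-3)]| = 83, so the area is 83/2.
Summing gcd(|Δx|,|Δy|) over the edges gives the boundary count: gcd(4,9) + gcd(7,5) + gcd(11,4) = 1+1+1 = 3.
Scaling by 3 multiplies the area by 3² = 9 (so the new area is 747/2) and multiplies the boundary lattice-point count by 3, giving 9.
By Pick's theorem, the interior count of the dilated polygon is 747/2 − 9/2 + 1 = 370.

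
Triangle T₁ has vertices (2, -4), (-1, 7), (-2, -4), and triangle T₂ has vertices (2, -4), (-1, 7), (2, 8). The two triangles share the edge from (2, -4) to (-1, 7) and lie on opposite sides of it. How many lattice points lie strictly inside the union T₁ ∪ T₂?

32

The union is the simple quadrilateral with vertices (2, -4), (-2, -4), (-1, 7), (2, 8) in order.
Using the shoelace formula, 2A = |(2·(-4) − (-2)·(-4)) + ((-2)·7 − (-1)·(-4)) + ((-1)·8 − 2·7) + (2·(-4) − 2·8)| = 80, so the area is 40.
Along each edge there are gcd(|Δx|,|Δy|)+1 lattice points, so counting each shared vertex once the boundary has gcd(4,0) + gcd(1,11) + gcd(3,1) + gcd(0,12) = 4+1+1+12 = 18.
By Pick's theorem I = A − B/2 + 1 = 40 − 18/2 + 1 = 32.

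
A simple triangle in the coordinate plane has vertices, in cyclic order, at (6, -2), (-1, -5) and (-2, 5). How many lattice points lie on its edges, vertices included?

Summing gcd(|Δx|,|Δy|) over the edges gives the boundary count: gcd(7,3) + gcd(1,10) + gcd(8,7) = 1+1+1 = 3.

3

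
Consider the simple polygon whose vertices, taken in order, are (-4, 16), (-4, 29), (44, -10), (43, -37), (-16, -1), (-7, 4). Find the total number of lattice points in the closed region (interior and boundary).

1656

By the shoelace formula, twice the signed area is |[(-4)·29 − (-4)·16] + [(-4)·(-10) − 44·29] + [44·(-37) − 43·(-10)] + [43·(-1) − (-16)·(-37)] + [(-16)·4 − (-7)·(-1)] + [(-7)·16 − (-4)·4]| = 3288, so the area is 1644.
Along each edge there are gcd(|Δx|,|Δy|)+1 lattice points, so counting each shared vertex once the boundary has gcd(0,13) + gcd(48,39) + gcd(1,27) + gcd(59,36) + gcd(9,5) + gcd(3,12) = 13+3+1+1+1+3 = 22.
Pick's theorem gives I = A − B/2 + 1 = 1644 − 22/2 + 1 = 1634, so the closed region contains I + B = 1634 + 22 = 1656 lattice points.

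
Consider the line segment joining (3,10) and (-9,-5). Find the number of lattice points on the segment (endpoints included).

4

The number of lattice points on a segment between lattice points is gcd(|Δx|,|Δy|) + 1 = gcd(12,15) + 1 = 3 + 1 = 4.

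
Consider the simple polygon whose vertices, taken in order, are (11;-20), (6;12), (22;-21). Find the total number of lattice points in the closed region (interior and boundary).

The shoelace formula gives twice the area as |[11·12 − 6·(-20)] + [6·(-21) − 22·12] + [22·(-20) − 11·(-21)]| = 347, so the area is 173.5.
The number of boundary lattice points is Σ gcd(|Δx|,|Δy|) = gcd(5,32) + gcd(16,33) + gcd(11,1) = 1+1+1 = 3.
Pick's theorem gives I = A − B/2 + 1 = 173.5 − 3/2 + 1 = 173, so the closed region contains I + B = 173 + 3 = 176 lattice points.

176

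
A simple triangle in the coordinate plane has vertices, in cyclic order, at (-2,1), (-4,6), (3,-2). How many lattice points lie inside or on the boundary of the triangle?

12

By the shoelace formula, twice the signed area is |[(-2)·6 − (-4)·1] + [(-4)·(-2) − 3·6] + [3·1 − (-2)·(-2)]| = 19, so the area is 19/2.
The number of boundary lattice points is Σ gcd(|Δx|,|Δy|) = gcd(2,5) + gcd(7,8) + gcd(5,3) = 1+1+1 = 3.
Pick's theorem gives I = A − B/2 + 1 = 19/2 − 3/2 + 1 = 9, so the closed region contains I + B = 9 + 3 = 12 lattice points.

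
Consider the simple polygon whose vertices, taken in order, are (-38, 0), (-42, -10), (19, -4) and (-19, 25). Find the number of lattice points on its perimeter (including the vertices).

5

Summing gcd(|Δx|,|Δy|) over the edges gives the boundary count: gcd(4,10) + gcd(61,6) + gcd(38,29) + gcd(19,25) = 2+1+1+1 = 5.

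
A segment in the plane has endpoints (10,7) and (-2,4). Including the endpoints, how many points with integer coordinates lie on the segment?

4

The number of lattice points on a segment between lattice points is gcd(|Δx|,|Δy|) + 1 = gcd(12,3) + 1 = 3 + 1 = 4.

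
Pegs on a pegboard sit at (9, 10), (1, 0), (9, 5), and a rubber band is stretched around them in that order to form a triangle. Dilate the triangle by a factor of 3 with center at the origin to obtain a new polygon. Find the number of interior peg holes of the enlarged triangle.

Using the shoelace formula, 2A = |(9·0 − 1·10) + (1·5 − 9·0) + (9·10 − 9·5)| = 40, so the area is 20.
Along each edge there are gcd(|Δx|,|Δy|)+1 lattice points, so counting each shared vertex once the boundary has gcd(8,10) + gcd(8,5) + gcd(0,5) = 2+1+5 = 8.
Scaling by 3 multiplies the area by 3² = 9 (so the new area is 180) and multiplies the boundary lattice-point count by 3, giving 24.
By Pick's theorem, the interior count of the dilated polygon is 180 − 24/2 + 1 = 169.

169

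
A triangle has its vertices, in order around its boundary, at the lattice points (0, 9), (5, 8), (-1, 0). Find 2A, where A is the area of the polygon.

46

By the shoelace formula, twice the signed area is |[0·8 − 5·9] + [5·0 − (-1)·8] + [(-1)·9 − 0·0]| = 46, so the area is 23.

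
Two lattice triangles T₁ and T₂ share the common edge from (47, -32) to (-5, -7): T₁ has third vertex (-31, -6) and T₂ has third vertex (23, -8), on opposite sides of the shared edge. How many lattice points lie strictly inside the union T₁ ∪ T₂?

The union is the simple quadrilateral with vertices (47, -32), (-31, -6), (-5, -7), (23, -8) in order.
By the shoelace formula, twice the signed area is |[47·(-6) − (-31)·(-32)] + [(-31)·(-7) − (-5)·(-6)] + [(-5)·(-8) − 23·(-7)] + [23·(-32) − 47·(-8)]| = 1246, so the area is 623.
The number of boundary lattice points is Σ gcd(|Δx|,|Δy|) = gcd(78,26) + gcd(26,1) + gcd(28,1) + gcd(24,24) = 26+1+1+24 = 52.
By Pick's theorem I = A − B/2 + 1 = 623 − 52/2 + 1 = 598.

598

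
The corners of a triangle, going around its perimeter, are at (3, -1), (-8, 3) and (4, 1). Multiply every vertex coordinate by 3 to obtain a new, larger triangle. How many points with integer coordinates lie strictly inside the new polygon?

112

By the shoelace formula, twice the signed area is |(3·3 − (-8)·(-1)) + ((-8)·1 − 4·3) + (4·(-1) − 3·1)| = 26, so the area is 13.
Along each edge there are gcd(|Δx|,|Δy|)+1 lattice points, so counting each shared vertex once the boundary has gcd(11,4) + gcd(12,2) + gcd(1,2) = 1+2+1 = 4.
Scaling by 3 multiplies the area by 3² = 9 (so the new area is 117) and multiplies the boundary lattice-point count by 3, giving 12.
By Pick's theorem, the interior count of the dilated polygon is 117 − 12/2 + 1 = 112.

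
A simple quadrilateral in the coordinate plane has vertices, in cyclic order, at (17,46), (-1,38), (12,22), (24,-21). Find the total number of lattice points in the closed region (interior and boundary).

451

The shoelace formula gives twice the area as |[17·38 − (-1)·46] + [(-1)·22 − 12·38] + [12·(-21) − 24·22] + [24·46 − 17·(-21)]| = 895, so the area is 895/2.
The number of boundary lattice points is Σ gcd(|Δx|,|Δy|) = gcd(18,8) + gcd(13,16) + gcd(12,43) + gcd(7,67) = 2+1+1+1 = 5.
Pick's theorem gives I = A − B/2 + 1 = 895/2 − 5/2 + 1 = 446, so the closed region contains I + B = 446 + 5 = 451 lattice points.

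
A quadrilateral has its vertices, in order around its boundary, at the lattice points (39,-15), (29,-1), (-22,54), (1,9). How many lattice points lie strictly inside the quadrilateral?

659

The shoelace formula gives twice the area as |[39·(-1) − 29·(-15)] + [29·54 − (-22)·(-1)] + [(-22)·9 − 1·54] + [1·(-15) − 39·9]| = 1322, so the area is 661.
The number of boundary lattice points is Σ gcd(|Δx|,|Δy|) = gcd(10,14) + gcd(51,55) + gcd(23,45) + gcd(38,24) = 2+1+1+2 = 6.
By Pick's theorem A = I + B/2 − 1, so I = 661 − 6/2 + 1 = 659.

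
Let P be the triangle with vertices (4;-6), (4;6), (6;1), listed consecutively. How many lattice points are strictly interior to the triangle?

6

By the shoelace formula, twice the signed area is |[4·6 − 4·(-6)] + [4·1 − 6·6] + [6·(-6) − 4·1]| = 24, so the area is 12.
Along each edge there are gcd(|Δx|,|Δy|)+1 lattice points, so counting each shared vertex once the boundary has gcd(0,12) + gcd(2,5) + gcd(2,7) = 12+1+1 = 14.
Pick's theorem gives I = A − B/2 + 1 = 12 − 14/2 + 1 = 6.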